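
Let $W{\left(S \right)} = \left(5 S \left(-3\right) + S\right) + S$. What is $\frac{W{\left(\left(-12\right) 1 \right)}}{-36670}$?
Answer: $- \frac{78}{18335} \approx -0.0042542$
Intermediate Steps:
$W{\left(S \right)} = - 13 S$ ($W{\left(S \right)} = \left(- 15 S + S\right) + S = - 14 S + S = - 13 S$)
$\frac{W{\left(\left(-12\right) 1 \right)}}{-36670} = \frac{\left(-13\right) \left(\left(-12\right) 1\right)}{-36670} = \left(-13\right) \left(-12\right) \left(- \frac{1}{36670}\right) = 156 \left(- \frac{1}{36670}\right) = - \frac{78}{18335}$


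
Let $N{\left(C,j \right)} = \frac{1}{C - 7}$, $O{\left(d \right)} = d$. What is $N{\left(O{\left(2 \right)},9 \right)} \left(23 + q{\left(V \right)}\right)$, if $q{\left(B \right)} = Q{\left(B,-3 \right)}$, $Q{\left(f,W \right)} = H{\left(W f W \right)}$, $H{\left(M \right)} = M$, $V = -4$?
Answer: $\frac{13}{5} \approx 2.6$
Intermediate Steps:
$Q{\left(f,W \right)} = f W^{2}$ ($Q{\left(f,W \right)} = W f W = f W^{2}$)
$q{\left(B \right)} = 9 B$ ($q{\left(B \right)} = B \left(-3\right)^{2} = B 9 = 9 B$)
$N{\left(C,j \right)} = \frac{1}{-7 + C}$
$N{\left(O{\left(2 \right)},9 \right)} \left(23 + q{\left(V \right)}\right) = \frac{23 + 9 \left(-4\right)}{-7 + 2} = \frac{23 - 36}{-5} = \left(- \frac{1}{5}\right) \left(-13\right) = \frac{13}{5}$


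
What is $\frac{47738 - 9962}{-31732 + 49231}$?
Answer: $\frac{12592}{5833} \approx 2.1588$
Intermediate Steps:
$\frac{47738 - 9962}{-31732 + 49231} = \frac{37776}{17499} = 37776 \cdot \frac{1}{17499} = \frac{12592}{5833}$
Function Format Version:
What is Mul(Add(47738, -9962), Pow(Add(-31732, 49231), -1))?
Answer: Rational(12592, 5833) ≈ 2.1588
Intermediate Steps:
Mul(Add(47738, -9962), Pow(Add(-31732, 49231), -1)) = Mul(37776, Pow(17499, -1)) = Mul(37776, Rational(1, 17499)) = Rational(12592, 5833)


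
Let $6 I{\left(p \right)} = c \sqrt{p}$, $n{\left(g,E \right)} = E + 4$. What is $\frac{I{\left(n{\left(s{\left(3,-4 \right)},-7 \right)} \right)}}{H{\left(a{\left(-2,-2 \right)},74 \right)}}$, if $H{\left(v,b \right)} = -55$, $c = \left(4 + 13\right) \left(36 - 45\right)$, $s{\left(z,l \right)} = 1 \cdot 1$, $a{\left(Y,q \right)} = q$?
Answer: $\frac{51 i \sqrt{3}}{110} \approx 0.80304 i$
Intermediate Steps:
$s{\left(z,l \right)} = 1$
$c = -153$ ($c = 17 \left(-9\right) = -153$)
$n{\left(g,E \right)} = 4 + E$
$I{\left(p \right)} = - \frac{51 \sqrt{p}}{2}$ ($I{\left(p \right)} = \frac{\left(-153\right) \sqrt{p}}{6} = - \frac{51 \sqrt{p}}{2}$)
$\frac{I{\left(n{\left(s{\left(3,-4 \right)},-7 \right)} \right)}}{H{\left(a{\left(-2,-2 \right)},74 \right)}} = \frac{\left(- \frac{51}{2}\right) \sqrt{4 - 7}}{-55} = - \frac{51 \sqrt{-3}}{2} \left(- \frac{1}{55}\right) = - \frac{51 i \sqrt{3}}{2} \left(- \frac{1}{55}\right) = \frac{51 i \sqrt{3}}{110}$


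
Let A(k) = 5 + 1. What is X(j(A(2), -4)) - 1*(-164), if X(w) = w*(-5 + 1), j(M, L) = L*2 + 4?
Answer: 180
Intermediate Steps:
A(k) = 6
j(M, L) = 4 + 2*L (j(M, L) = 2*L + 4 = 4 + 2*L)
X(w) = -4*w (X(w) = w*(-4) = -4*w)
X(j(A(2), -4)) - 1*(-164) = -4*(4 + 2*(-4)) - 1*(-164) = -4*(4 - 8) + 164 = -4*(-4) + 164 = 16 + 164 = 180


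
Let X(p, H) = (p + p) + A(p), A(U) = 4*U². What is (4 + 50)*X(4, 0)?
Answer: 3888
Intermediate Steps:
X(p, H) = 2*p + 4*p² (X(p, H) = (p + p) + 4*p² = 2*p + 4*p²)
(4 + 50)*X(4, 0) = (4 + 50)*(2*4*(1 + 2*4)) = 54*(2*4*(1 + 8)) = 54*(2*4*9) = 54*72 = 3888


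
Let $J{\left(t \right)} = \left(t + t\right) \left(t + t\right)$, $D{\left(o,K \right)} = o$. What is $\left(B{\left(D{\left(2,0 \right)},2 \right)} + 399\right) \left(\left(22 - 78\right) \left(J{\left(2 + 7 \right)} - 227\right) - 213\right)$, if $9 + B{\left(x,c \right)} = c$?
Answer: $-2212840$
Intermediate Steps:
$J{\left(t \right)} = 4 t^{2}$ ($J{\left(t \right)} = 2 t 2 t = 4 t^{2}$)
$B{\left(x,c \right)} = -9 + c$
$\left(B{\left(D{\left(2,0 \right)},2 \right)} + 399\right) \left(\left(22 - 78\right) \left(J{\left(2 + 7 \right)} - 227\right) - 213\right) = \left(\left(-9 + 2\right) + 399\right) \left(\left(22 - 78\right) \left(4 \left(2 + 7\right)^{2} - 227\right) - 213\right) = \left(-7 + 399\right) \left(- 56 \left(4 \cdot 9^{2} - 227\right) - 213\right) = 392 \left(- 56 \left(4 \cdot 81 - 227\right) - 213\right) = 392 \left(- 56 \left(324 - 227\right) - 213\right) = 392 \left(\left(-56\right) 97 - 213\right) = 392 \left(-5432 - 213\right) = 392 \left(-5645\right) = -2212840$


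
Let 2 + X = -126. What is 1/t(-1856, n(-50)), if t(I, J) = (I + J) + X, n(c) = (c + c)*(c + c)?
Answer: 1/8016 ≈ 0.00012475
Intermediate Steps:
X = -128 (X = -2 - 126 = -128)
n(c) = 4*c**2 (n(c) = (2*c)*(2*c) = 4*c**2)
t(I, J) = -128 + I + J (t(I, J) = (I + J) - 128 = -128 + I + J)
1/t(-1856, n(-50)) = 1/(-128 - 1856 + 4*(-50)**2) = 1/(-128 - 1856 + 4*2500) = 1/(-128 - 1856 + 10000) = 1/8016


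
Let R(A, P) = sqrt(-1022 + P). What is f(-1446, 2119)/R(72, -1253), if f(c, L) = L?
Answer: -163*I*sqrt(91)/35 ≈ -44.426*I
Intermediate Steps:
f(-1446, 2119)/R(72, -1253) = 2119/(sqrt(-1022 - 1253)) = 2119/(sqrt(-2275)) = 2119/((5*I*sqrt(91))) = 2119*(-I*sqrt(91)/455) = -163*I*sqrt(91)/35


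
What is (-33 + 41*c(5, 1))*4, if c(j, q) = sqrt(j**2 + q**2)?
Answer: -132 + 164*sqrt(26) ≈ 704.24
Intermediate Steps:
(-33 + 41*c(5, 1))*4 = (-33 + 41*sqrt(5**2 + 1**2))*4 = (-33 + 41*sqrt(25 + 1))*4 = (-33 + 41*sqrt(26))*4 = -132 + 164*sqrt(26)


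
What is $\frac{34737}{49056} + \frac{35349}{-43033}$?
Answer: $- \frac{79747741}{703675616} \approx -0.11333$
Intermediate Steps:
$\frac{34737}{49056} + \frac{35349}{-43033} = 34737 \cdot \frac{1}{49056} + 35349 \left(- \frac{1}{43033}\right) = \frac{11579}{16352} - \frac{35349}{43033} = - \frac{79747741}{703675616}$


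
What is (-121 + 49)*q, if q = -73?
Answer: 5256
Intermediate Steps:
(-121 + 49)*q = (-121 + 49)*(-73) = -72*(-73) = 5256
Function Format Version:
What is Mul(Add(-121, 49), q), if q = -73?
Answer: 5256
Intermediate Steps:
Mul(Add(-121, 49), q) = Mul(Add(-121, 49), -73) = Mul(-72, -73) = 5256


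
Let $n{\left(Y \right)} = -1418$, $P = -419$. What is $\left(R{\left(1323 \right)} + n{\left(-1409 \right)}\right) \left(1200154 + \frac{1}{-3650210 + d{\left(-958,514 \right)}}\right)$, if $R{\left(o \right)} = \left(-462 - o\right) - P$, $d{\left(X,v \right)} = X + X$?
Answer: $- \frac{6101294169344976}{1826063} \approx -3.3412 \cdot 10^{9}$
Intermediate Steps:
$d{\left(X,v \right)} = 2 X$
$R{\left(o \right)} = -43 - o$ ($R{\left(o \right)} = \left(-462 - o\right) - -419 = \left(-462 - o\right) + 419 = -43 - o$)
$\left(R{\left(1323 \right)} + n{\left(-1409 \right)}\right) \left(1200154 + \frac{1}{-3650210 + d{\left(-958,514 \right)}}\right) = \left(\left(-43 - 1323\right) - 1418\right) \left(1200154 + \frac{1}{-3650210 + 2 \left(-958\right)}\right) = \left(\left(-43 - 1323\right) - 1418\right) \left(1200154 + \frac{1}{-3650210 - 1916}\right) = \left(-1366 - 1418\right) \left(1200154 + \frac{1}{-3652126}\right) = - 2784 \left(1200154 - \frac{1}{3652126}\right) = \left(-2784\right) \frac{4383113627403}{3652126} = - \frac{6101294169344976}{1826063}$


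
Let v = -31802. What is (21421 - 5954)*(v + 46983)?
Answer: 234804527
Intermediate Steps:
(21421 - 5954)*(v + 46983) = (21421 - 5954)*(-31802 + 46983) = 15467*15181 = 234804527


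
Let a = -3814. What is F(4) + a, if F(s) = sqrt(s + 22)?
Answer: -3814 + sqrt(26) ≈ -3808.9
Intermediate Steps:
F(s) = sqrt(22 + s)
F(4) + a = sqrt(22 + 4) - 3814 = sqrt(26) - 3814 = -3814 + sqrt(26)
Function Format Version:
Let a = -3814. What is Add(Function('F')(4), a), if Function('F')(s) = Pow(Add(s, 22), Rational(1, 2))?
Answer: Add(-3814, Pow(26, Rational(1, 2))) ≈ -3808.9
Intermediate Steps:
Function('F')(s) = Pow(Add(22, s), Rational(1, 2))
Add(Function('F')(4), a) = Add(Pow(Add(22, 4), Rational(1, 2)), -3814) = Add(Pow(26, Rational(1, 2)), -3814) = Add(-3814, Pow(26, Rational(1, 2)))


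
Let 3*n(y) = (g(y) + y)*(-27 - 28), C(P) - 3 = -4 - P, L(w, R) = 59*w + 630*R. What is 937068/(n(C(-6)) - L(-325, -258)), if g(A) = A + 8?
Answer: 937068/181385 ≈ 5.1662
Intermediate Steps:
g(A) = 8 + A
C(P) = -1 - P (C(P) = 3 + (-4 - P) = -1 - P)
n(y) = -440/3 - 110*y/3 (n(y) = (((8 + y) + y)*(-27 - 28))/3 = ((8 + 2*y)*(-55))/3 = (-440 - 110*y)/3 = -440/3 - 110*y/3)
937068/(n(C(-6)) - L(-325, -258)) = 937068/((-440/3 - 110*(-1 - 1*(-6))/3) - (59*(-325) + 630*(-258))) = 937068/((-440/3 - 110*(-1 + 6)/3) - (-19175 - 162540)) = 937068/((-440/3 - 110/3*5) - 1*(-181715)) = 937068/((-440/3 - 550/3) + 181715) = 937068/(-330 + 181715) = 937068/181385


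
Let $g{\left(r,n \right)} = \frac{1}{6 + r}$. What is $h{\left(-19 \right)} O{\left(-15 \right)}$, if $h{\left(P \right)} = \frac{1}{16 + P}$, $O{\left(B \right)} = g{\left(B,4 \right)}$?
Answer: $\frac{1}{27} \approx 0.037037$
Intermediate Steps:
$O{\left(B \right)} = \frac{1}{6 + B}$
$h{\left(-19 \right)} O{\left(-15 \right)} = \frac{1}{\left(16 - 19\right) \left(6 - 15\right)} = \frac{1}{\left(-3\right) \left(-9\right)} = \left(- \frac{1}{3}\right) \left(- \frac{1}{9}\right) = \frac{1}{27}$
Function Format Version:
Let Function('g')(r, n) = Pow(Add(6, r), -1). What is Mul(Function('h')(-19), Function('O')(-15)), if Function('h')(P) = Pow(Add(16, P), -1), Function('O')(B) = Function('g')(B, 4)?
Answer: Rational(1, 27) ≈ 0.037037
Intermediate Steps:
Function('O')(B) = Pow(Add(6, B), -1)
Mul(Function('h')(-19), Function('O')(-15)) = Mul(Pow(Add(16, -19), -1), Pow(Add(6, -15), -1)) = Mul(Pow(-3, -1), Pow(-9, -1)) = Mul(Rational(-1, 3), Rational(-1, 9)) = Rational(1, 27)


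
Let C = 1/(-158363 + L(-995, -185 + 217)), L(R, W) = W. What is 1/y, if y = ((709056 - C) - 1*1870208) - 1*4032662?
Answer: -158331/822341764433 ≈ -1.9254e-7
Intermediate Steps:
C = -1/158331 (C = 1/(-158363 + (-185 + 217)) = 1/(-158363 + 32) = 1/(-158331) = -1/158331 ≈ -6.3159e-6)
y = -822341764433/158331 (y = ((709056 - 1*(-1/158331)) - 1*1870208) - 1*4032662 = ((709056 + 1/158331) - 1870208) - 4032662 = (112265545537/158331 - 1870208) - 4032662 = -183846357311/158331 - 4032662 = -822341764433/158331 ≈ -5.1938e+6)
1/y = 1/(-822341764433/158331) = -158331/822341764433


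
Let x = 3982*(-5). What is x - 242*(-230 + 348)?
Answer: -48466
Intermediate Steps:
x = -19910
x - 242*(-230 + 348) = -19910 - 242*(-230 + 348) = -19910 - 242*118 = -19910 - 1*28556 = -19910 - 28556 = -48466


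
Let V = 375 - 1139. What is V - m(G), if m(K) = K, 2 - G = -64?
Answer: -830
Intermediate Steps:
G = 66 (G = 2 - 1*(-64) = 2 + 64 = 66)
V = -764
V - m(G) = -764 - 1*66 = -764 - 66 = -830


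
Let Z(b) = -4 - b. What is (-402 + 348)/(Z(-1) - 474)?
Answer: 6/53 ≈ 0.11321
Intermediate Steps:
(-402 + 348)/(Z(-1) - 474) = (-402 + 348)/((-4 - 1*(-1)) - 474) = -54/((-4 + 1) - 474) = -54/(-3 - 474) = -54/(-477) = -54*(-1/477) = 6/53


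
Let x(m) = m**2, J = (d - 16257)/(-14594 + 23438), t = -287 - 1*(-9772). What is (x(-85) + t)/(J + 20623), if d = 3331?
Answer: 73891620/91188443 ≈ 0.81032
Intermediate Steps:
t = 9485 (t = -287 + 9772 = 9485)
J = -6463/4422 (J = (3331 - 16257)/(-14594 + 23438) = -12926/8844 = -12926*1/8844 = -6463/4422 ≈ -1.4616)
(x(-85) + t)/(J + 20623) = ((-85)**2 + 9485)/(-6463/4422 + 20623) = (7225 + 9485)/(91188443/4422) = 16710*(4422/91188443) = 73891620/91188443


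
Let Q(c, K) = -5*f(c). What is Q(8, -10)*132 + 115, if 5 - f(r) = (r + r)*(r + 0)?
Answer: 81295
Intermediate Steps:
f(r) = 5 - 2*r**2 (f(r) = 5 - (r + r)*(r + 0) = 5 - 2*r*r = 5 - 2*r**2)
Q(c, K) = -25 + 10*c**2 (Q(c, K) = -5*(5 - 2*c**2) = -25 + 10*c**2)
Q(8, -10)*132 + 115 = (-25 + 10*8**2)*132 + 115 = (-25 + 10*64)*132 + 115 = (-25 + 640)*132 + 115 = 615*132 + 115 = 81180 + 115 = 81295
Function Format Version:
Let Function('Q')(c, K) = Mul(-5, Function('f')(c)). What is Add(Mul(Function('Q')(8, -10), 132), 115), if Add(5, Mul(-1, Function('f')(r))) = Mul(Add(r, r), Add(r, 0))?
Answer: 81295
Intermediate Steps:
Function('f')(r) = Add(5, Mul(-2, Pow(r, 2))) (Function('f')(r) = Add(5, Mul(-1, Mul(Add(r, r), Add(r, 0)))) = Add(5, Mul(-1, Mul(Mul(2, r), r))) = Add(5, Mul(-1, Mul(2, Pow(r, 2)))) = Add(5, Mul(-2, Pow(r, 2))))
Function('Q')(c, K) = Add(-25, Mul(10, Pow(c, 2))) (Function('Q')(c, K) = Mul(-5, Add(5, Mul(-2, Pow(c, 2)))) = Add(-25, Mul(10, Pow(c, 2))))
Add(Mul(Function('Q')(8, -10), 132), 115) = Add(Mul(Add(-25, Mul(10, Pow(8, 2))), 132), 115) = Add(Mul(Add(-25, Mul(10, 64)), 132), 115) = Add(Mul(Add(-25, 640), 132), 115) = Add(Mul(615, 132), 115) = Add(81180, 115) = 81295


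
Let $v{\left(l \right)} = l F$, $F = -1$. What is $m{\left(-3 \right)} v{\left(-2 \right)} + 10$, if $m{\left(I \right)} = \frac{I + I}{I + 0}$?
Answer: $14$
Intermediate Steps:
$v{\left(l \right)} = - l$ ($v{\left(l \right)} = l \left(-1\right) = - l$)
$m{\left(I \right)} = 2$ ($m{\left(I \right)} = \frac{2 I}{I} = 2$)
$m{\left(-3 \right)} v{\left(-2 \right)} + 10 = 2 \left(\left(-1\right) \left(-2\right)\right) + 10 = 2 \cdot 2 + 10 = 4 + 10 = 14$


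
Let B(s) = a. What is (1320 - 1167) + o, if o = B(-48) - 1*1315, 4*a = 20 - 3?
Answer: -4631/4 ≈ -1157.8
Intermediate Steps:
a = 17/4 (a = (20 - 3)/4 = (¼)*17 = 17/4 ≈ 4.2500)
B(s) = 17/4
o = -5243/4 (o = 17/4 - 1*1315 = 17/4 - 1315 = -5243/4 ≈ -1310.8)
(1320 - 1167) + o = (1320 - 1167) - 5243/4 = 153 - 5243/4 = -4631/4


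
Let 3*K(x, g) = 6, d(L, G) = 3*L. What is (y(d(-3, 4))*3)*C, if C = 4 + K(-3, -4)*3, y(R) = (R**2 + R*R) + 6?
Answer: 5040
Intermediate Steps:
K(x, g) = 2 (K(x, g) = (1/3)*6 = 2)
y(R) = 6 + 2*R**2 (y(R) = (R**2 + R**2) + 6 = 2*R**2 + 6 = 6 + 2*R**2)
C = 10 (C = 4 + 2*3 = 4 + 6 = 10)
(y(d(-3, 4))*3)*C = ((6 + 2*(3*(-3))**2)*3)*10 = ((6 + 2*(-9)**2)*3)*10 = ((6 + 2*81)*3)*10 = ((6 + 162)*3)*10 = (168*3)*10 = 504*10 = 5040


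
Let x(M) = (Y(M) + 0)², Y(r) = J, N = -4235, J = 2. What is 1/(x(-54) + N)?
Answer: -1/4231 ≈ -0.00023635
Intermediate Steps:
Y(r) = 2
x(M) = 4 (x(M) = (2 + 0)² = 2² = 4)
1/(x(-54) + N) = 1/(4 - 4235) = 1/(-4231) = -1/4231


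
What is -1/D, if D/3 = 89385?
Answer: -1/268155 ≈ -3.7292e-6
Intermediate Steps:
D = 268155 (D = 3*89385 = 268155)
-1/D = -1/268155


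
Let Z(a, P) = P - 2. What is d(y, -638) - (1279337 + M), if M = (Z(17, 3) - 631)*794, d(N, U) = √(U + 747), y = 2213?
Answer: -779117 + √109 ≈ -7.7911e+5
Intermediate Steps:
Z(a, P) = -2 + P
d(N, U) = √(747 + U)
M = -500220 (M = ((-2 + 3) - 631)*794 = (1 - 631)*794 = -630*794 = -500220)
d(y, -638) - (1279337 + M) = √(747 - 638) - (1279337 - 500220) = √109 - 1*779117 = √109 - 779117 = -779117 + √109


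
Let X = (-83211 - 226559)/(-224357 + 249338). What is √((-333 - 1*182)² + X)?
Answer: √165506018631855/24981 ≈ 514.99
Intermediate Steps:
X = -309770/24981 ≈ -12.400
√((-333 - 1*182)² + X) = √((-333 - 1*182)² - 309770/24981) = √((-333 - 182)² - 309770/24981) = √((-515)² - 309770/24981) = √(265225 - 309770/24981) = √(6625275955/24981) = √165506018631855/24981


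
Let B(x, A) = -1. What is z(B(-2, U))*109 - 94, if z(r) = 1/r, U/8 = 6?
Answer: -203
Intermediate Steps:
U = 48 (U = 8*6 = 48)
z(B(-2, U))*109 - 94 = 109/(-1) - 94 = -1*109 - 94 = -109 - 94 = -203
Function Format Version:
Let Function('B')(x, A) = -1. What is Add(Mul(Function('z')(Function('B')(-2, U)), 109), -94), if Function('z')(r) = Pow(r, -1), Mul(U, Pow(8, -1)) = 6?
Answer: -203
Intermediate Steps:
U = 48 (U = Mul(8, 6) = 48)
Add(Mul(Function('z')(Function('B')(-2, U)), 109), -94) = Add(Mul(Pow(-1, -1), 109), -94) = Add(Mul(-1, 109), -94) = Add(-109, -94) = -203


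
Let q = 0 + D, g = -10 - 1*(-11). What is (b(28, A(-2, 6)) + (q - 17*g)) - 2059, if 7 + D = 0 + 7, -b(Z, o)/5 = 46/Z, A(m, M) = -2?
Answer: -29179/14 ≈ -2084.2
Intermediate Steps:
g = 1 (g = -10 + 11 = 1)
b(Z, o) = -230/Z
D = 0 (D = -7 + (0 + 7) = -7 + 7 = 0)
q = 0 (q = 0 + 0 = 0)
(b(28, A(-2, 6)) + (q - 17*g)) - 2059 = (-230/28 + (0 - 17*1)) - 2059 = (-230*1/28 + (0 - 17)) - 2059 = (-115/14 - 17) - 2059 = -353/14 - 2059 = -29179/14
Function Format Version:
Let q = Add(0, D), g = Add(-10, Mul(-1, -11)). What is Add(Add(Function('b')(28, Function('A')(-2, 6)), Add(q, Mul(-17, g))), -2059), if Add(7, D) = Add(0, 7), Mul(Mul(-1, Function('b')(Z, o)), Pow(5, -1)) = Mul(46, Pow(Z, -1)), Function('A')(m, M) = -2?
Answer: Rational(-29179, 14) ≈ -2084.2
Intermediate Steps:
g = 1 (g = Add(-10, 11) = 1)
Function('b')(Z, o) = Mul(-230, Pow(Z, -1)) (Function('b')(Z, o) = Mul(-5, Mul(46, Pow(Z, -1))) = Mul(-230, Pow(Z, -1)))
D = 0 (D = Add(-7, Add(0, 7)) = Add(-7, 7) = 0)
q = 0 (q = Add(0, 0) = 0)
Add(Add(Function('b')(28, Function('A')(-2, 6)), Add(q, Mul(-17, g))), -2059) = Add(Add(Mul(-230, Pow(28, -1)), Add(0, Mul(-17, 1))), -2059) = Add(Add(Mul(-230, Rational(1, 28)), Add(0, -17)), -2059) = Add(Add(Rational(-115, 14), -17), -2059) = Add(Rational(-353, 14), -2059) = Rational(-29179, 14)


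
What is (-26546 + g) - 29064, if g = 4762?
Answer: -50848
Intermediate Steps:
(-26546 + g) - 29064 = (-26546 + 4762) - 29064 = -21784 - 29064 = -50848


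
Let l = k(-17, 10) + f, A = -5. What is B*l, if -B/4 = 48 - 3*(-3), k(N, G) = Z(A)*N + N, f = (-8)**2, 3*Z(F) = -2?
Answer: -13300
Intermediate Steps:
Z(F) = -2/3 (Z(F) = (1/3)*(-2) = -2/3)
f = 64
k(N, G) = N/3 (k(N, G) = -2*N/3 + N = N/3)
l = 175/3 (l = (1/3)*(-17) + 64 = -17/3 + 64 = 175/3 ≈ 58.333)
B = -228 (B = -4*(48 - 3*(-3)) = -4*(48 + 9) = -4*57 = -228)
B*l = -228*175/3 = -13300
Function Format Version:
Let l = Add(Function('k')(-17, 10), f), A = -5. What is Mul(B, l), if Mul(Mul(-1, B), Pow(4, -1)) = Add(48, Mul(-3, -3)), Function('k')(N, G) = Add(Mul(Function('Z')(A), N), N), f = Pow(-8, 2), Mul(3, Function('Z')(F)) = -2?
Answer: -13300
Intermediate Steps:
Function('Z')(F) = Rational(-2, 3) (Function('Z')(F) = Mul(Rational(1, 3), -2) = Rational(-2, 3))
f = 64
Function('k')(N, G) = Mul(Rational(1, 3), N) (Function('k')(N, G) = Add(Mul(Rational(-2, 3), N), N) = Mul(Rational(1, 3), N))
l = Rational(175, 3) (l = Add(Mul(Rational(1, 3), -17), 64) = Add(Rational(-17, 3), 64) = Rational(175, 3) ≈ 58.333)
B = -228 (B = Mul(-4, Add(48, Mul(-3, -3))) = Mul(-4, Add(48, 9)) = Mul(-4, 57) = -228)
Mul(B, l) = Mul(-228, Rational(175, 3)) = -13300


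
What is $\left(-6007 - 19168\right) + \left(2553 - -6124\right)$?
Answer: $-16498$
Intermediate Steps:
$\left(-6007 - 19168\right) + \left(2553 - -6124\right) = -25175 + \left(2553 + 6124\right) = -25175 + 8677 = -16498$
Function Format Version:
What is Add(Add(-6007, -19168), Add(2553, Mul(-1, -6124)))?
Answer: -16498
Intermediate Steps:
Add(Add(-6007, -19168), Add(2553, Mul(-1, -6124))) = Add(-25175, Add(2553, 6124)) = Add(-25175, 8677) = -16498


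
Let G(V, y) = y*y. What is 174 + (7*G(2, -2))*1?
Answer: 202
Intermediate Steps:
G(V, y) = y²
174 + (7*G(2, -2))*1 = 174 + (7*(-2)²)*1 = 174 + (7*4)*1 = 174 + 28*1 = 174 + 28 = 202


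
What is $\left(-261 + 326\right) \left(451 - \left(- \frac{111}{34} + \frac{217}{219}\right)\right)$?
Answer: $\frac{219380005}{7446} \approx 29463.0$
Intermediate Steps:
$\left(-261 + 326\right) \left(451 - \left(- \frac{111}{34} + \frac{217}{219}\right)\right) = 65 \left(451 - - \frac{16931}{7446}\right) = 65 \left(451 + \left(- \frac{217}{219} + \frac{111}{34}\right)\right) = 65 \left(451 + \frac{16931}{7446}\right) = 65 \cdot \frac{3375077}{7446} = \frac{219380005}{7446}$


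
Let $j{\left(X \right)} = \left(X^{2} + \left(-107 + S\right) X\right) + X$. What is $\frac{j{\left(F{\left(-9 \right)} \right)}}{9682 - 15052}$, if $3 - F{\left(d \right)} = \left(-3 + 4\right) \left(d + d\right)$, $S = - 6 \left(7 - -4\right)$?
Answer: $\frac{1057}{1790} \approx 0.5905$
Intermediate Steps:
$S = -66$ ($S = - 6 \left(7 + 4\right) = \left(-6\right) 11 = -66$)
$F{\left(d \right)} = 3 - 2 d$ ($F{\left(d \right)} = 3 - \left(-3 + 4\right) \left(d + d\right) = 3 - 1 \cdot 2 d = 3 - 2 d$)
$j{\left(X \right)} = X^{2} - 172 X$ ($j{\left(X \right)} = \left(X^{2} + \left(-107 - 66\right) X\right) + X = \left(X^{2} - 173 X\right) + X = X^{2} - 172 X$)
$\frac{j{\left(F{\left(-9 \right)} \right)}}{9682 - 15052} = \frac{\left(3 - -18\right) \left(-172 + \left(3 - -18\right)\right)}{9682 - 15052} = \frac{\left(3 + 18\right) \left(-172 + \left(3 + 18\right)\right)}{-5370} = 21 \left(-172 + 21\right) \left(- \frac{1}{5370}\right) = 21 \left(-151\right) \left(- \frac{1}{5370}\right) = \left(-3171\right) \left(- \frac{1}{5370}\right) = \frac{1057}{1790}$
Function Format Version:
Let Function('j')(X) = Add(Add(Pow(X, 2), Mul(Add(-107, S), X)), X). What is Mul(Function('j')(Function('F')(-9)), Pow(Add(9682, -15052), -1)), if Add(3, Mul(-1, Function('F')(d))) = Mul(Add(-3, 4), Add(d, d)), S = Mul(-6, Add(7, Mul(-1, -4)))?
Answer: Rational(1057, 1790) ≈ 0.59050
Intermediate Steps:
S = -66 (S = Mul(-6, Add(7, 4)) = Mul(-6, 11) = -66)
Function('F')(d) = Add(3, Mul(-2, d)) (Function('F')(d) = Add(3, Mul(-1, Mul(Add(-3, 4), Add(d, d)))) = Add(3, Mul(-1, Mul(1, Mul(2, d)))) = Add(3, Mul(-1, Mul(2, d))) = Add(3, Mul(-2, d)))
Function('j')(X) = Add(Pow(X, 2), Mul(-172, X)) (Function('j')(X) = Add(Add(Pow(X, 2), Mul(Add(-107, -66), X)), X) = Add(Add(Pow(X, 2), Mul(-173, X)), X) = Add(Pow(X, 2), Mul(-172, X)))
Mul(Function('j')(Function('F')(-9)), Pow(Add(9682, -15052), -1)) = Mul(Mul(Add(3, Mul(-2, -9)), Add(-172, Add(3, Mul(-2, -9)))), Pow(Add(9682, -15052), -1)) = Mul(Mul(Add(3, 18), Add(-172, Add(3, 18))), Pow(-5370, -1)) = Mul(Mul(21, Add(-172, 21)), Rational(-1, 5370)) = Mul(Mul(21, -151), Rational(-1, 5370)) = Mul(-3171, Rational(-1, 5370)) = Rational(1057, 1790)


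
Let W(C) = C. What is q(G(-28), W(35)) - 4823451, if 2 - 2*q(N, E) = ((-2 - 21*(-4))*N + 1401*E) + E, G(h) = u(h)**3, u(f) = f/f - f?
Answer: -5847934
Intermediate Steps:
u(f) = 1 - f
G(h) = (1 - h)**3
q(N, E) = 1 - 701*E - 41*N (q(N, E) = 1 - (((-2 - 21*(-4))*N + 1401*E) + E)/2 = 1 - (((-2 + 84)*N + 1401*E) + E)/2 = 1 - ((82*N + 1401*E) + E)/2 = 1 - (82*N + 1402*E)/2 = 1 + (-701*E - 41*N) = 1 - 701*E - 41*N)
q(G(-28), W(35)) - 4823451 = (1 - 701*35 - (-41)*(-1 - 28)**3) - 4823451 = (1 - 24535 - (-41)*(-29)**3) - 4823451 = (1 - 24535 - (-41)*(-24389)) - 4823451 = (1 - 24535 - 41*24389) - 4823451 = (1 - 24535 - 999949) - 4823451 = -1024483 - 4823451 = -5847934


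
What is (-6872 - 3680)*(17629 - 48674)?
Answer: 327586840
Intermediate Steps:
(-6872 - 3680)*(17629 - 48674) = -10552*(-31045) = 327586840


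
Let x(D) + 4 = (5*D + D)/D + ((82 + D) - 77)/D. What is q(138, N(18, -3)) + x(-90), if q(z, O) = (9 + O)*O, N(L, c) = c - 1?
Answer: -307/18 ≈ -17.056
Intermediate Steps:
N(L, c) = -1 + c
q(z, O) = O*(9 + O)
x(D) = 2 + (5 + D)/D (x(D) = -4 + ((5*D + D)/D + ((82 + D) - 77)/D) = -4 + ((6*D)/D + (5 + D)/D) = -4 + (6 + (5 + D)/D) = 2 + (5 + D)/D)
q(138, N(18, -3)) + x(-90) = (-1 - 3)*(9 + (-1 - 3)) + (3 + 5/(-90)) = -4*(9 - 4) + (3 + 5*(-1/90)) = -4*5 + (3 - 1/18) = -20 + 53/18 = -307/18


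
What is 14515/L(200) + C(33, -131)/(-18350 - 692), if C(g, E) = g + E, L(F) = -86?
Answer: -138193101/818806 ≈ -168.77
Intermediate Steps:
C(g, E) = E + g
14515/L(200) + C(33, -131)/(-18350 - 692) = 14515/(-86) + (-131 + 33)/(-18350 - 692) = 14515*(-1/86) - 98/(-19042) = -14515/86 - 98*(-1/19042) = -14515/86 + 49/9521 = -138193101/818806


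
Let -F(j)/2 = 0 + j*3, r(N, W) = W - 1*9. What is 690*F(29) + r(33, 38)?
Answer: -120031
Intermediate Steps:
r(N, W) = -9 + W (r(N, W) = W - 9 = -9 + W)
F(j) = -6*j (F(j) = -2*(0 + j*3) = -2*(0 + 3*j) = -6*j)
690*F(29) + r(33, 38) = 690*(-6*29) + (-9 + 38) = 690*(-174) + 29 = -120060 + 29 = -120031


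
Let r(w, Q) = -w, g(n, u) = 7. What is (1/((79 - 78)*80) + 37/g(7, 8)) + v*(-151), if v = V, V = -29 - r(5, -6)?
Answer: 2032407/560 ≈ 3629.3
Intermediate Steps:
V = -24 (V = -29 - (-1)*5 = -29 - 1*(-5) = -29 + 5 = -24)
v = -24
(1/((79 - 78)*80) + 37/g(7, 8)) + v*(-151) = (1/((79 - 78)*80) + 37/7) - 24*(-151) = ((1/80)/1 + 37*(⅐)) + 3624 = (1*(1/80) + 37/7) + 3624 = (1/80 + 37/7) + 3624 = 2967/560 + 3624 = 2032407/560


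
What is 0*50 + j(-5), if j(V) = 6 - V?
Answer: 11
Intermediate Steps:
0*50 + j(-5) = 0*50 + (6 - 1*(-5)) = 0 + (6 + 5) = 0 + 11 = 11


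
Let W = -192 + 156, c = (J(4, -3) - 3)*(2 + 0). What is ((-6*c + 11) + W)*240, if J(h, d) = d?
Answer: 11280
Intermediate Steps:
c = -12 (c = (-3 - 3)*(2 + 0) = -6*2 = -12)
W = -36
((-6*c + 11) + W)*240 = ((-6*(-12) + 11) - 36)*240 = ((72 + 11) - 36)*240 = (83 - 36)*240 = 47*240 = 11280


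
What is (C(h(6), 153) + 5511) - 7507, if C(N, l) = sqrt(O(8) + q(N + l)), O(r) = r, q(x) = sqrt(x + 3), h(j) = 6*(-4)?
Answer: -1996 + sqrt(8 + 2*sqrt(33)) ≈ -1991.6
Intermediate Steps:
h(j) = -24
q(x) = sqrt(3 + x)
C(N, l) = sqrt(8 + sqrt(3 + N + l)) (C(N, l) = sqrt(8 + sqrt(3 + (N + l))) = sqrt(8 + sqrt(3 + N + l)))
(C(h(6), 153) + 5511) - 7507 = (sqrt(8 + sqrt(3 - 24 + 153)) + 5511) - 7507 = (sqrt(8 + sqrt(132)) + 5511) - 7507 = (sqrt(8 + 2*sqrt(33)) + 5511) - 7507 = (5511 + sqrt(8 + 2*sqrt(33))) - 7507 = -1996 + sqrt(8 + 2*sqrt(33))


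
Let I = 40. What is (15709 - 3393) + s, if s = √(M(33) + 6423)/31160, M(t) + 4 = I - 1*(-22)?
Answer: 12316 + √6481/31160 ≈ 12316.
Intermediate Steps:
M(t) = 58 (M(t) = -4 + (40 - 1*(-22)) = -4 + (40 + 22) = -4 + 62 = 58)
s = √6481/31160 (s = √(58 + 6423)/31160 = √6481*(1/31160) = √6481/31160 ≈ 0.0025836)
(15709 - 3393) + s = (15709 - 3393) + √6481/31160 = 12316 + √6481/31160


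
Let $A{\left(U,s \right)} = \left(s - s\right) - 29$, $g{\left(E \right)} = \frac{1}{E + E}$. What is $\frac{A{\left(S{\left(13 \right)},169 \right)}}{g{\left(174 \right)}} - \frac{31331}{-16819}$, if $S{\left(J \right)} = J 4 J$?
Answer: $- \frac{169706017}{16819} \approx -10090.0$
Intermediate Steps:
$g{\left(E \right)} = \frac{1}{2 E}$
$S{\left(J \right)} = 4 J^{2}$ ($S{\left(J \right)} = 4 J J = 4 J^{2}$)
$A{\left(U,s \right)} = -29$ ($A{\left(U,s \right)} = 0 - 29 = -29$)
$\frac{A{\left(S{\left(13 \right)},169 \right)}}{g{\left(174 \right)}} - \frac{31331}{-16819} = - \frac{29}{\frac{1}{2} \cdot \frac{1}{174}} - \frac{31331}{-16819} = - \frac{29}{\frac{1}{2} \cdot \frac{1}{174}} - - \frac{31331}{16819} = - 29 \frac{1}{\frac{1}{348}} + \frac{31331}{16819} = \left(-29\right) 348 + \frac{31331}{16819} = -10092 + \frac{31331}{16819} = - \frac{169706017}{16819}$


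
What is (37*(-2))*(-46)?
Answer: 3404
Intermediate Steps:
(37*(-2))*(-46) = -74*(-46) = 3404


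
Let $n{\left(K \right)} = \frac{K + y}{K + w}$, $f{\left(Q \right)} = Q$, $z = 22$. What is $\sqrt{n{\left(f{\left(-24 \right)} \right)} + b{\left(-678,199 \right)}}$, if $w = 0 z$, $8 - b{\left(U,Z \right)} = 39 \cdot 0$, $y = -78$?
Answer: $\frac{7}{2} \approx 3.5$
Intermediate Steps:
$b{\left(U,Z \right)} = 8$ ($b{\left(U,Z \right)} = 8 - 39 \cdot 0 = 8 - 0 = 8 + 0 = 8$)
$w = 0$ ($w = 0 \cdot 22 = 0$)
$n{\left(K \right)} = \frac{-78 + K}{K}$ ($n{\left(K \right)} = \frac{K - 78}{K + 0} = \frac{-78 + K}{K}$)
$\sqrt{n{\left(f{\left(-24 \right)} \right)} + b{\left(-678,199 \right)}} = \sqrt{\frac{-78 - 24}{-24} + 8} = \sqrt{\left(- \frac{1}{24}\right) \left(-102\right) + 8} = \sqrt{\frac{17}{4} + 8} = \sqrt{\frac{49}{4}} = \frac{7}{2}$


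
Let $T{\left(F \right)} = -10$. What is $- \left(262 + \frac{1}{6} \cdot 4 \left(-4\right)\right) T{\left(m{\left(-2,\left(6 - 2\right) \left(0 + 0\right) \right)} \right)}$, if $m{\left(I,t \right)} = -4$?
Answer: $\frac{7780}{3} \approx 2593.3$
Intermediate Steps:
$- \left(262 + \frac{1}{6} \cdot 4 \left(-4\right)\right) T{\left(m{\left(-2,\left(6 - 2\right) \left(0 + 0\right) \right)} \right)} = - \left(262 + \frac{1}{6} \cdot 4 \left(-4\right)\right) \left(-10\right) = - \left(262 + \frac{2}{3} \left(-4\right)\right) \left(-10\right) = - \left(262 - \frac{8}{3}\right) \left(-10\right) = - \frac{778 \left(-10\right)}{3} = \left(-1\right) \left(- \frac{7780}{3}\right) = \frac{7780}{3}$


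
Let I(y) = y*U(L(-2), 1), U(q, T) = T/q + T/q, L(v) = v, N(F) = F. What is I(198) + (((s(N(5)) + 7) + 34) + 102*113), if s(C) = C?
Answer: 11374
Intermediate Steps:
U(q, T) = 2*T/q
I(y) = -y (I(y) = y*(2*1/(-2)) = y*(2*1*(-½)) = y*(-1) = -y)
I(198) + (((s(N(5)) + 7) + 34) + 102*113) = -1*198 + (((5 + 7) + 34) + 102*113) = -198 + ((12 + 34) + 11526) = -198 + (46 + 11526) = -198 + 11572 = 11374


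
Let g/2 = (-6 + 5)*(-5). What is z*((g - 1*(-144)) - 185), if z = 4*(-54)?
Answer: 6696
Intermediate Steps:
g = 10 (g = 2*((-6 + 5)*(-5)) = 2*(-1*(-5)) = 2*5 = 10)
z = -216
z*((g - 1*(-144)) - 185) = -216*((10 - 1*(-144)) - 185) = -216*((10 + 144) - 185) = -216*(154 - 185) = -216*(-31) = 6696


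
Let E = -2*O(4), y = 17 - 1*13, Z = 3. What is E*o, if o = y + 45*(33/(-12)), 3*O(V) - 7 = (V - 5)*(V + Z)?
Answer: 0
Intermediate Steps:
y = 4 (y = 17 - 13 = 4)
O(V) = 7/3 + (-5 + V)*(3 + V)/3 (O(V) = 7/3 + ((V - 5)*(V + 3))/3 = 7/3 + ((-5 + V)*(3 + V))/3 = 7/3 + (-5 + V)*(3 + V)/3)
E = 0 (E = -2*(-8/3 - ⅔*4 + (⅓)*4²) = -2*(-8/3 - 8/3 + (⅓)*16) = -2*(-8/3 - 8/3 + 16/3) = -2*0 = 0)
o = -479/4 (o = 4 + 45*(33/(-12)) = 4 + 45*(33*(-1/12)) = 4 + 45*(-11/4) = 4 - 495/4 = -479/4 ≈ -119.75)
E*o = 0*(-479/4) = 0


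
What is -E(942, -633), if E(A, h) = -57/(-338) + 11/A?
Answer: -14353/79599 ≈ -0.18032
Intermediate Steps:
E(A, h) = 57/338 + 11/A (E(A, h) = -57*(-1/338) + 11/A = 57/338 + 11/A)
-E(942, -633) = -(57/338 + 11/942) = -1*14353/79599 = -14353/79599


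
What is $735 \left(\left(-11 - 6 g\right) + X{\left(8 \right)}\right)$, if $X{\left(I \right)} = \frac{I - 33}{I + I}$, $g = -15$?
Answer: $\frac{910665}{16} \approx 56917.0$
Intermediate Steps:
$X{\left(I \right)} = \frac{-33 + I}{2 I}$
$735 \left(\left(-11 - 6 g\right) + X{\left(8 \right)}\right) = 735 \left(\left(-11 - -90\right) + \frac{-33 + 8}{2 \cdot 8}\right) = 735 \left(\left(-11 + 90\right) + \frac{1}{2} \cdot \frac{1}{8} \left(-25\right)\right) = 735 \left(79 - \frac{25}{16}\right) = 735 \cdot \frac{1239}{16} = \frac{910665}{16}$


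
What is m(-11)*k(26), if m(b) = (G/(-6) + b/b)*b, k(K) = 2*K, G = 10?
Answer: 1144/3 ≈ 381.33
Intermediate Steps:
m(b) = -2*b/3 (m(b) = (10/(-6) + b/b)*b = (10*(-⅙) + 1)*b = (-5/3 + 1)*b = -2*b/3)
m(-11)*k(26) = (-⅔*(-11))*(2*26) = (22/3)*52 = 1144/3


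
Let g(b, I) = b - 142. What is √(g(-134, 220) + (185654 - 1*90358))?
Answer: 2*√23755 ≈ 308.25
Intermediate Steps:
g(b, I) = -142 + b
√(g(-134, 220) + (185654 - 1*90358)) = √((-142 - 134) + (185654 - 1*90358)) = √(-276 + (185654 - 90358)) = √(-276 + 95296) = √95020 = 2*√23755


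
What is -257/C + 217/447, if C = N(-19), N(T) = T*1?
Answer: 119002/8493 ≈ 14.012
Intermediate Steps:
N(T) = T
C = -19
-257/C + 217/447 = -257/(-19) + 217/447 = -257*(-1/19) + 217*(1/447) = 257/19 + 217/447 = 119002/8493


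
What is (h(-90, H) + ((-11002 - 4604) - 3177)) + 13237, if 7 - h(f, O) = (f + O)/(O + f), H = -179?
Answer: -5540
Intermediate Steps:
h(f, O) = 6 (h(f, O) = 7 - (f + O)/(O + f) = 7 - (O + f)/(O + f) = 7 - 1*1 = 7 - 1 = 6)
(h(-90, H) + ((-11002 - 4604) - 3177)) + 13237 = (6 + ((-11002 - 4604) - 3177)) + 13237 = (6 + (-15606 - 3177)) + 13237 = (6 - 18783) + 13237 = -18777 + 13237 = -5540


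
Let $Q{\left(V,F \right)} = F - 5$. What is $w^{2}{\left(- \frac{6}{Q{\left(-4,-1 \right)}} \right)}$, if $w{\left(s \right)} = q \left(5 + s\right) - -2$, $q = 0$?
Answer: $4$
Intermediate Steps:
$Q{\left(V,F \right)} = -5 + F$ ($Q{\left(V,F \right)} = F - 5 = -5 + F$)
$w{\left(s \right)} = 2$ ($w{\left(s \right)} = 0 \left(5 + s\right) - -2 = 0 + 2 = 2$)
$w^{2}{\left(- \frac{6}{Q{\left(-4,-1 \right)}} \right)} = 2^{2} = 4$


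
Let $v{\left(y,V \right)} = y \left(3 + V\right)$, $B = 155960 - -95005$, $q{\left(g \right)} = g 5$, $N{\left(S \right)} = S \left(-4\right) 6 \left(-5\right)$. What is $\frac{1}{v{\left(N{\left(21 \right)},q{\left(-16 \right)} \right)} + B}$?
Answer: $\frac{1}{56925} \approx 1.7567 \cdot 10^{-5}$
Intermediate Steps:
$N{\left(S \right)} = 120 S$ ($N{\left(S \right)} = - 4 S \left(-30\right) = 120 S$)
$q{\left(g \right)} = 5 g$
$B = 250965$ ($B = 155960 + 95005 = 250965$)
$\frac{1}{v{\left(N{\left(21 \right)},q{\left(-16 \right)} \right)} + B} = \frac{1}{120 \cdot 21 \left(3 + 5 \left(-16\right)\right) + 250965} = \frac{1}{2520 \left(3 - 80\right) + 250965} = \frac{1}{2520 \left(-77\right) + 250965} = \frac{1}{-194040 + 250965} = \frac{1}{56925}$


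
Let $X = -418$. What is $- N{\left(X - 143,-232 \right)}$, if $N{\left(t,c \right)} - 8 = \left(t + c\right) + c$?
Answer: $1017$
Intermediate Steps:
$N{\left(t,c \right)} = 8 + t + 2 c$ ($N{\left(t,c \right)} = 8 + \left(\left(t + c\right) + c\right) = 8 + \left(\left(c + t\right) + c\right) = 8 + \left(t + 2 c\right) = 8 + t + 2 c$)
$- N{\left(X - 143,-232 \right)} = - (8 - 561 + 2 \left(-232\right)) = - (8 - 561 - 464) = \left(-1\right) \left(-1017\right) = 1017$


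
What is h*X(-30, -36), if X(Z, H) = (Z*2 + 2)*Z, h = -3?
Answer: -5220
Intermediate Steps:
X(Z, H) = Z*(2 + 2*Z) (X(Z, H) = (2*Z + 2)*Z = (2 + 2*Z)*Z = Z*(2 + 2*Z))
h*X(-30, -36) = -6*(-30)*(1 - 30) = -6*(-30)*(-29) = -3*1740 = -5220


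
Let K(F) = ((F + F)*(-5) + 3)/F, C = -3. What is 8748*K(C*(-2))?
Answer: -83106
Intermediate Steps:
K(F) = (3 - 10*F)/F (K(F) = ((2*F)*(-5) + 3)/F = (-10*F + 3)/F = (3 - 10*F)/F)
8748*K(C*(-2)) = 8748*(-10 + 3/((-3*(-2)))) = 8748*(-10 + 3/6) = 8748*(-10 + 3*(⅙)) = 8748*(-10 + ½) = 8748*(-19/2) = -83106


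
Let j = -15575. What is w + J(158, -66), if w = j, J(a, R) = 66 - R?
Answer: -15443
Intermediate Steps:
w = -15575
w + J(158, -66) = -15575 + (66 - 1*(-66)) = -15575 + (66 + 66) = -15575 + 132 = -15443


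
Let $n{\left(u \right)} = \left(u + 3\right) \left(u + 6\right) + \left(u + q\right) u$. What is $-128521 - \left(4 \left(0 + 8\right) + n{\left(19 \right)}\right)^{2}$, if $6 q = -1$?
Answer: $- \frac{36425077}{36} \approx -1.0118 \cdot 10^{6}$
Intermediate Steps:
$q = - \frac{1}{6}$ ($q = \frac{1}{6} \left(-1\right) = - \frac{1}{6} \approx -0.16667$)
$n{\left(u \right)} = u \left(- \frac{1}{6} + u\right) + \left(3 + u\right) \left(6 + u\right)$ ($n{\left(u \right)} = \left(u + 3\right) \left(u + 6\right) + \left(u - \frac{1}{6}\right) u = \left(3 + u\right) \left(6 + u\right) + \left(- \frac{1}{6} + u\right) u = \left(3 + u\right) \left(6 + u\right) + u \left(- \frac{1}{6} + u\right) = u \left(- \frac{1}{6} + u\right) + \left(3 + u\right) \left(6 + u\right)$)
$-128521 - \left(4 \left(0 + 8\right) + n{\left(19 \right)}\right)^{2} = -128521 - \left(4 \left(0 + 8\right) + \left(18 + 2 \cdot 19^{2} + \frac{53}{6} \cdot 19\right)\right)^{2} = -128521 - \left(4 \cdot 8 + \left(18 + 2 \cdot 361 + \frac{1007}{6}\right)\right)^{2} = -128521 - \left(32 + \left(18 + 722 + \frac{1007}{6}\right)\right)^{2} = -128521 - \left(32 + \frac{5447}{6}\right)^{2} = -128521 - \left(\frac{5639}{6}\right)^{2} = -128521 - \frac{31798321}{36} = - \frac{36425077}{36}$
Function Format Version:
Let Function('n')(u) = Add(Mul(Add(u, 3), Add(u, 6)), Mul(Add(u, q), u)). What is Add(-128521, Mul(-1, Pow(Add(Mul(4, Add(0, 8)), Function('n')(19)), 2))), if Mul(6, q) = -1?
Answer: Rational(-36425077, 36) ≈ -1.0118e+6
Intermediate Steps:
q = Rational(-1, 6) (q = Mul(Rational(1, 6), -1) = Rational(-1, 6) ≈ -0.16667)
Function('n')(u) = Add(Mul(u, Add(Rational(-1, 6), u)), Mul(Add(3, u), Add(6, u))) (Function('n')(u) = Add(Mul(Add(u, 3), Add(u, 6)), Mul(Add(u, Rational(-1, 6)), u)) = Add(Mul(Add(3, u), Add(6, u)), Mul(Add(Rational(-1, 6), u), u)) = Add(Mul(Add(3, u), Add(6, u)), Mul(u, Add(Rational(-1, 6), u))) = Add(Mul(u, Add(Rational(-1, 6), u)), Mul(Add(3, u), Add(6, u))))
Add(-128521, Mul(-1, Pow(Add(Mul(4, Add(0, 8)), Function('n')(19)), 2))) = Add(-128521, Mul(-1, Pow(Add(Mul(4, Add(0, 8)), Add(18, Mul(2, Pow(19, 2)), Mul(Rational(53, 6), 19))), 2))) = Add(-128521, Mul(-1, Pow(Add(Mul(4, 8), Add(18, Mul(2, 361), Rational(1007, 6))), 2))) = Add(-128521, Mul(-1, Pow(Add(32, Add(18, 722, Rational(1007, 6))), 2))) = Add(-128521, Mul(-1, Pow(Add(32, Rational(5447, 6)), 2))) = Add(-128521, Mul(-1, Pow(Rational(5639, 6), 2))) = Add(-128521, Mul(-1, Rational(31798321, 36))) = Add(-128521, Rational(-31798321, 36)) = Rational(-36425077, 36)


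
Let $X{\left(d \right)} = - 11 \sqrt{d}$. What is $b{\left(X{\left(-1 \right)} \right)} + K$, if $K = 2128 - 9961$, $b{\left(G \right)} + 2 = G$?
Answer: $-7835 - 11 i \approx -7835.0 - 11.0 i$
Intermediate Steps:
$b{\left(G \right)} = -2 + G$
$K = -7833$ ($K = 2128 - 9961 = -7833$)
$b{\left(X{\left(-1 \right)} \right)} + K = \left(-2 - 11 \sqrt{-1}\right) - 7833 = \left(-2 - 11 i\right) - 7833 = -7835 - 11 i$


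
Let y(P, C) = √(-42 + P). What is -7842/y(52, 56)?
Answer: -3921*√10/5 ≈ -2479.9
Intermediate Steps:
-7842/y(52, 56) = -7842/√(-42 + 52) = -7842*√10/10 = -3921*√10/5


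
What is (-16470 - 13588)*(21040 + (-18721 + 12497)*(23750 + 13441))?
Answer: 6957096753152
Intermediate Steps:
(-16470 - 13588)*(21040 + (-18721 + 12497)*(23750 + 13441)) = -30058*(21040 - 6224*37191) = -30058*(21040 - 231476784) = -30058*(-231455744) = 6957096753152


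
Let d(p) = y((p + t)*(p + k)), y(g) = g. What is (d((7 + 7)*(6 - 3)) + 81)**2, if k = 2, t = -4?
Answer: 3073009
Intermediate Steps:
d(p) = (-4 + p)*(2 + p) (d(p) = (p - 4)*(p + 2) = (-4 + p)*(2 + p))
(d((7 + 7)*(6 - 3)) + 81)**2 = ((-8 + ((7 + 7)*(6 - 3))**2 - 2*(7 + 7)*(6 - 3)) + 81)**2 = ((-8 + (14*3)**2 - 28*3) + 81)**2 = ((-8 + 42**2 - 2*42) + 81)**2 = ((-8 + 1764 - 84) + 81)**2 = (1672 + 81)**2 = 1753**2 = 3073009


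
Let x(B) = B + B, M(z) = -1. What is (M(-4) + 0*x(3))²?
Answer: 1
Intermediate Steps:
x(B) = 2*B
(M(-4) + 0*x(3))² = (-1 + 0*(2*3))² = (-1 + 0*6)² = (-1 + 0)² = (-1)² = 1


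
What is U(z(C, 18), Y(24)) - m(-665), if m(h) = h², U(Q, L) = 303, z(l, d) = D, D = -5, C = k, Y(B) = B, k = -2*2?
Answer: -441922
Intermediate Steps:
k = -4
C = -4
z(l, d) = -5
U(z(C, 18), Y(24)) - m(-665) = 303 - 1*(-665)² = 303 - 1*442225 = 303 - 442225 = -441922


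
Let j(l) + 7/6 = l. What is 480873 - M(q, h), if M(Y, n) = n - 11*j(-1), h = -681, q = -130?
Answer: 2889181/6 ≈ 4.8153e+5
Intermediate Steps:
j(l) = -7/6 + l
M(Y, n) = 143/6 + n (M(Y, n) = n - 11*(-7/6 - 1) = n - 11*(-13/6) = n + 143/6 = 143/6 + n)
480873 - M(q, h) = 480873 - (143/6 - 681) = 480873 - 1*(-3943/6) = 480873 + 3943/6 = 2889181/6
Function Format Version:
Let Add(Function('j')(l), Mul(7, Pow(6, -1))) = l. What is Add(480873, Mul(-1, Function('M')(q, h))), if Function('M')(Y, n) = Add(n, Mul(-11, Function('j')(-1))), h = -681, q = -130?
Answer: Rational(2889181, 6) ≈ 4.8153e+5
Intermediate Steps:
Function('j')(l) = Add(Rational(-7, 6), l)
Function('M')(Y, n) = Add(Rational(143, 6), n) (Function('M')(Y, n) = Add(n, Mul(-11, Add(Rational(-7, 6), -1))) = Add(n, Mul(-11, Rational(-13, 6))) = Add(n, Rational(143, 6)) = Add(Rational(143, 6), n))
Add(480873, Mul(-1, Function('M')(q, h))) = Add(480873, Mul(-1, Add(Rational(143, 6), -681))) = Add(480873, Mul(-1, Rational(-3943, 6))) = Add(480873, Rational(3943, 6)) = Rational(2889181, 6)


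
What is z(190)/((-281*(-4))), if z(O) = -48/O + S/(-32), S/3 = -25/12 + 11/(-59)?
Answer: -28583/806402560 ≈ -3.5445e-5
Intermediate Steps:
S = -1607/236 (S = 3*(-25/12 + 11/(-59)) = 3*(-25*1/12 + 11*(-1/59)) = 3*(-25/12 - 11/59) = 3*(-1607/708) = -1607/236 ≈ -6.8093)
z(O) = 1607/7552 - 48/O (z(O) = -48/O - 1607/236/(-32) = -48/O - 1607/236*(-1/32) = -48/O + 1607/7552 = 1607/7552 - 48/O)
z(190)/((-281*(-4))) = (1607/7552 - 48/190)/((-281*(-4))) = (1607/7552 - 48*1/190)/1124 = (1607/7552 - 24/95)*(1/1124) = -28583/717440*1/1124 = -28583/806402560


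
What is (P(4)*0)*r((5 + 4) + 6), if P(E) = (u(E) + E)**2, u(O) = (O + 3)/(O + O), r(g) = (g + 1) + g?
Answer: 0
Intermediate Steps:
r(g) = 1 + 2*g (r(g) = (1 + g) + g = 1 + 2*g)
u(O) = (3 + O)/(2*O) (u(O) = (3 + O)/((2*O)) = (3 + O)*(1/(2*O)) = (3 + O)/(2*O))
P(E) = (E + (3 + E)/(2*E))**2 (P(E) = ((3 + E)/(2*E) + E)**2 = (E + (3 + E)/(2*E))**2)
(P(4)*0)*r((5 + 4) + 6) = (((1/4)*(3 + 4 + 2*4**2)**2/4**2)*0)*(1 + 2*((5 + 4) + 6)) = (((1/4)*(1/16)*(3 + 4 + 2*16)**2)*0)*(1 + 2*(9 + 6)) = (((1/4)*(1/16)*(3 + 4 + 32)**2)*0)*(1 + 2*15) = (((1/4)*(1/16)*39**2)*0)*(1 + 30) = (((1/4)*(1/16)*1521)*0)*31 = ((1521/64)*0)*31 = 0*31 = 0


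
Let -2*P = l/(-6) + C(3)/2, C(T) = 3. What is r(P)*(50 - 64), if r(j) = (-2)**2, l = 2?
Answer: -56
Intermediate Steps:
P = -7/12 (P = -(2/(-6) + 3/2)/2 = -(2*(-1/6) + 3*(1/2))/2 = -(-1/3 + 3/2)/2 = -1/2*7/6 = -7/12 ≈ -0.58333)
r(j) = 4
r(P)*(50 - 64) = 4*(50 - 64) = 4*(-14) = -56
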